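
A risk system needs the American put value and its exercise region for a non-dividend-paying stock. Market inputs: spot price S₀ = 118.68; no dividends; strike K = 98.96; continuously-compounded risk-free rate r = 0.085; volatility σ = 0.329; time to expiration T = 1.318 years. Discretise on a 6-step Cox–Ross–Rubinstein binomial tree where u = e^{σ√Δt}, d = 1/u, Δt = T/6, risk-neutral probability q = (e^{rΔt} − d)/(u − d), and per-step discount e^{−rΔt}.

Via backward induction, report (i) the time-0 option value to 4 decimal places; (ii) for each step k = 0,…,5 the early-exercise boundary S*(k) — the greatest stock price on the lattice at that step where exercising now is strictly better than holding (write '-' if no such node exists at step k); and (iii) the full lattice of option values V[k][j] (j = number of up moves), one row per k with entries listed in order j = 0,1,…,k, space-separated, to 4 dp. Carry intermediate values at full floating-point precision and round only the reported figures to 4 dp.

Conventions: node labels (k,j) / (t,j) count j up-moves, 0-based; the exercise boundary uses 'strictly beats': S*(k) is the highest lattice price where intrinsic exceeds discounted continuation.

price = 5.6414
boundary = - - - 74.7267 64.0485 74.7267
tree:
5.6414
9.4792 2.3362
15.4505 4.3619 0.5686
24.2333 7.9784 1.2129 0.0000
34.9115 14.1898 2.5874 0.0000 0.0000
44.0639 24.2333 5.5196 0.0000 0.0000 0.0000
51.9084 34.9115 11.7747 0.0000 0.0000 0.0000 0.0000

Δt=0.21967, u=1.16672, d=0.85710, q=0.52240, disc=e^(-rΔt)=0.98150
k=6 terminal: V=max(K-S,0) → 51.9084 34.9115 11.7747 0.0000 0.0000 0.0000 0.0000
k=5: j=0 S=54.8961 intr=44.0639 cont=42.2333 V=44.0639[EX]; j=1 S=74.7267 intr=24.2333 cont=22.4027 V=24.2333[EX]; j=2 S=101.7209 intr=0.0000 cont=5.5196 V=5.5196[hold]; j=3 S=138.4665 intr=0.0000 cont=0.0000 V=0.0000[hold]; j=4 S=188.4860 intr=0.0000 cont=0.0000 V=0.0000[hold]; j=5 S=256.5746 intr=0.0000 cont=0.0000 V=0.0000[hold]  S*(5)=74.7267
k=4: j=0 S=64.0485 intr=34.9115 cont=33.0809 V=34.9115[EX]; j=1 S=87.1853 intr=11.7747 cont=14.1898 V=14.1898[hold]; j=2 S=118.6800 intr=0.0000 cont=2.5874 V=2.5874[hold]; j=3 S=161.5519 intr=0.0000 cont=0.0000 V=0.0000[hold]; j=4 S=219.9107 intr=0.0000 cont=0.0000 V=0.0000[hold]  S*(4)=64.0485
k=3: j=0 S=74.7267 intr=24.2333 cont=23.6410 V=24.2333[EX]; j=1 S=101.7209 intr=0.0000 cont=7.9784 V=7.9784[hold]; j=2 S=138.4665 intr=0.0000 cont=1.2129 V=1.2129[hold]; j=3 S=188.4860 intr=0.0000 cont=0.0000 V=0.0000[hold]  S*(3)=74.7267
k=2: j=0 S=87.1853 intr=11.7747 cont=15.4505 V=15.4505[hold]; j=1 S=118.6800 intr=0.0000 cont=4.3619 V=4.3619[hold]; j=2 S=161.5519 intr=0.0000 cont=0.5686 V=0.5686[hold]  S*(2)=-
k=1: j=0 S=101.7209 intr=0.0000 cont=9.4792 V=9.4792[hold]; j=1 S=138.4665 intr=0.0000 cont=2.3362 V=2.3362[hold]  S*(1)=-
k=0: j=0 S=118.6800 intr=0.0000 cont=5.6414 V=5.6414[hold]  S*(0)=-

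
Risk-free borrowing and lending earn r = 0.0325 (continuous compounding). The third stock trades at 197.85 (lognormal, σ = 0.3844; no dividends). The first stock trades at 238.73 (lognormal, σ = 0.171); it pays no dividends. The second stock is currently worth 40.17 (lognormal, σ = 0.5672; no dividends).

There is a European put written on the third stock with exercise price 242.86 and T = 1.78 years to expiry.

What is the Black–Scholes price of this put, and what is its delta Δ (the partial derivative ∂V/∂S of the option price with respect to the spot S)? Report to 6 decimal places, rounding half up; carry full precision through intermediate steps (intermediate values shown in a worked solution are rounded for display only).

price = 60.617310
Δ = -0.512146

σ√T = 0.3844·√1.78 = 0.512854
d₁ = (ln(S/K) + (r+σ²/2)T) / (σ√T) = (ln(197.85/242.86) + (0.0325+0.3844²/2)·1.78) / 0.512854 = (-0.204976 + 0.189359) / 0.512854 = -0.030450
d₂ = d₁ − σ√T = -0.030450 − 0.512854 = -0.543304
e^{−rT} = 0.943792
N(−d₁) = 0.512146,  N(−d₂) = 0.706540
Put price V = K·e^{−rT}·N(−d₂) − S·N(−d₁) = 161.945409 − 101.328100 = 60.617310
Δ = −N(−d₁) = -0.512146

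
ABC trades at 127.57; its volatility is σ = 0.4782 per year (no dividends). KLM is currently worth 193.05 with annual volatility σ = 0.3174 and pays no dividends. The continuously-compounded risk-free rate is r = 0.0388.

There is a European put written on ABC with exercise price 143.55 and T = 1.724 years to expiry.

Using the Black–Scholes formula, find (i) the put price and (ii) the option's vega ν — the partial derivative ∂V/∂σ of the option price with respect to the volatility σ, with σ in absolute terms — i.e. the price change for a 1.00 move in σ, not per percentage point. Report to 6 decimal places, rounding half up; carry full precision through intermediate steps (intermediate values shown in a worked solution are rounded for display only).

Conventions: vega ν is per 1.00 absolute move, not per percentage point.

price = 35.711513
ν = 65.041077

σ√T = 0.4782·√1.724 = 0.627882
d₁ = (ln(S/K) + (r+σ²/2)T) / (σ√T) = (ln(127.57/143.55) + (0.0388+0.4782²/2)·1.724) / 0.627882 = (-0.118018 + 0.264009) / 0.627882 = 0.232513
d₂ = d₁ − σ√T = 0.232513 − 0.627882 = -0.395369
e^{−rT} = 0.935297
N(−d₁) = 0.408070,  N(−d₂) = 0.653715
Put price V = K·e^{−rT}·N(−d₂) − S·N(−d₁) = 87.768953 − 52.057440 = 35.711513
φ(d₁) = (1/√(2π))·e^{−d₁²/2} = 0.388303
ν = S·φ(d₁)·√T = 65.041077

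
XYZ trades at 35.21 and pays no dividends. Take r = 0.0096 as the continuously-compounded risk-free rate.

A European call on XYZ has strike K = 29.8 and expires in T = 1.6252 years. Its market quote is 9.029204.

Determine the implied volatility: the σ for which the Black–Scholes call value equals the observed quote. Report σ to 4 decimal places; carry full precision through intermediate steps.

sigma = 0.3456

At σ = 0.3456 the Black–Scholes value reproduces the quote:
σ√T = 0.3456·√1.6252 = 0.440582
d₁ = (ln(S/K) + (r+σ²/2)T) / (σ√T) = (ln(35.21/29.8) + (0.0096+0.3456²/2)·1.6252) / 0.440582 = (0.166822 + 0.112658) / 0.440582 = 0.634342
d₂ = d₁ − σ√T = 0.634342 − 0.440582 = 0.193760
e^{−rT} = 0.984519
N(d₁) = 0.737071,  N(d₂) = 0.576818
V = S·N(d₁) − K·e^{−rT}·N(d₂) = 25.952280 − 16.923076 = 9.029204 (matching the quote); vega is positive throughout, so no other σ reproduces this price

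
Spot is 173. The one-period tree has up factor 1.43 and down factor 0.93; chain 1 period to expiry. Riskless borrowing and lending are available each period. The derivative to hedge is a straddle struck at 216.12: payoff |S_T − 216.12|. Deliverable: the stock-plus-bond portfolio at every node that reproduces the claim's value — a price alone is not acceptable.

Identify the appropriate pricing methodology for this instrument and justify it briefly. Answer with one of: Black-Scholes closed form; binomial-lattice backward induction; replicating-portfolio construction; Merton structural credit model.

framework: replicating-portfolio construction

Key observation: what is demanded is not a single number but the (Δ, B) position at each node of the 1.43/0.93 tree starting at 173; constructing those positions is the replicating-portfolio method.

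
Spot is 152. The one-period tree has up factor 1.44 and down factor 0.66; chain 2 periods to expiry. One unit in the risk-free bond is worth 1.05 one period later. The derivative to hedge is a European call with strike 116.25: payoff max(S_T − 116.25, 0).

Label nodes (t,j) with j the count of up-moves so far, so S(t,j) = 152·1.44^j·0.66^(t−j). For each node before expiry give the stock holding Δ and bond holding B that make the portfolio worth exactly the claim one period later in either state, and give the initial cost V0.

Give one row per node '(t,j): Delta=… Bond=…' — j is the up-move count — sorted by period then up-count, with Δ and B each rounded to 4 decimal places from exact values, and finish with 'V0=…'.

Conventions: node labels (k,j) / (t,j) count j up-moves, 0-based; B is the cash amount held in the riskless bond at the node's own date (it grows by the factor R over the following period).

Risk-neutral probability p* = (R−d)/(u−d) = (1.05−0.66)/(1.44−0.66) = 0.5000.
Expiry values: V(2,0)=0.0000, V(2,1)=28.2108, V(2,2)=198.9372
(1,0): S=100.3200. Δ = (V_up−V_dn)/(S_up−S_dn) = (28.2108−0.0000)/(144.4608−66.2112) = 0.3605. V = [p*·28.2108 + (1−p*)·0.0000]/1.05 = 13.4337. B = V − Δ·S = -22.7340.
(1,1): S=218.8800. Δ = (V_up−V_dn)/(S_up−S_dn) = (198.9372−28.2108)/(315.1872−144.4608) = 1.0000. V = [p*·198.9372 + (1−p*)·28.2108]/1.05 = 108.1657. B = V − Δ·S = -110.7143.
(0,0): S=152.0000. Δ = (V_up−V_dn)/(S_up−S_dn) = (108.1657−13.4337)/(218.8800−100.3200) = 0.7990. V = [p*·108.1657 + (1−p*)·13.4337]/1.05 = 57.9045. B = V − Δ·S = -63.5468.
As a check, the time-0 holding Δ(0,0)·S0 + B(0,0) comes to 57.9045 — exactly V0.

(0,0): Delta=0.7990 Bond=-63.5468
(1,0): Delta=0.3605 Bond=-22.7340
(1,1): Delta=1.0000 Bond=-110.7143
V0=57.9045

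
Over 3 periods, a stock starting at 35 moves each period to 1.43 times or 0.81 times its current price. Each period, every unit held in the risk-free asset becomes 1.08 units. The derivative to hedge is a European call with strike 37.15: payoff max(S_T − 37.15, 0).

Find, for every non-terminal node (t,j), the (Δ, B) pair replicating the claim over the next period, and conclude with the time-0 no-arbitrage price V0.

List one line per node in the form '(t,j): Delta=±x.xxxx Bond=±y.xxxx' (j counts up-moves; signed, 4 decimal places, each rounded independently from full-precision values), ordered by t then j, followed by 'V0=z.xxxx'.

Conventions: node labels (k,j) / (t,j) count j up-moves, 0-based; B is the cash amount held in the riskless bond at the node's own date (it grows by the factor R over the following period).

Under the risk-neutral measure, an up-move has probability p* = (R−d)/(u−d) = 0.4355 and values discount at R = 1.08.
Payoffs at expiry: V(3,0)=0.0000, V(3,1)=0.0000, V(3,2)=20.8229, V(3,3)=65.1972
(2,0): S=22.9635. Δ = (V_up−V_dn)/(S_up−S_dn) = (0.0000−0.0000)/(32.8378−18.6004) = 0.0000. V = [p*·0.0000 + (1−p*)·0.0000]/1.08 = 0.0000. B = V − Δ·S = 0.0000.
(2,1): S=40.5405. Δ = (V_up−V_dn)/(S_up−S_dn) = (20.8229−0.0000)/(57.9729−32.8378) = 0.8284. V = [p*·20.8229 + (1−p*)·0.0000]/1.08 = 8.3963. B = V − Δ·S = -25.1890.
(2,2): S=71.5715. Δ = (V_up−V_dn)/(S_up−S_dn) = (65.1972−20.8229)/(102.3472−57.9729) = 1.0000. V = [p*·65.1972 + (1−p*)·20.8229]/1.08 = 37.1734. B = V − Δ·S = -34.3981.
(1,0): S=28.3500. Δ = (V_up−V_dn)/(S_up−S_dn) = (8.3963−0.0000)/(40.5405−22.9635) = 0.4777. V = [p*·8.3963 + (1−p*)·0.0000]/1.08 = 3.3856. B = V − Δ·S = -10.1569.
(1,1): S=50.0500. Δ = (V_up−V_dn)/(S_up−S_dn) = (37.1734−8.3963)/(71.5715−40.5405) = 0.9274. V = [p*·37.1734 + (1−p*)·8.3963]/1.08 = 19.3780. B = V − Δ·S = -27.0365.
(0,0): S=35.0000. Δ = (V_up−V_dn)/(S_up−S_dn) = (19.3780−3.3856)/(50.0500−28.3500) = 0.7370. V = [p*·19.3780 + (1−p*)·3.3856]/1.08 = 9.5834. B = V − Δ·S = -16.2108.
Sanity check at the root: Δ(0,0)·S0 + B(0,0) reproduces V0 = 9.5834.

(0,0): Delta=0.7370 Bond=-16.2108
(1,0): Delta=0.4777 Bond=-10.1569
(1,1): Delta=0.9274 Bond=-27.0365
(2,0): Delta=0.0000 Bond=0.0000
(2,1): Delta=0.8284 Bond=-25.1890
(2,2): Delta=1.0000 Bond=-34.3981
V0=9.5834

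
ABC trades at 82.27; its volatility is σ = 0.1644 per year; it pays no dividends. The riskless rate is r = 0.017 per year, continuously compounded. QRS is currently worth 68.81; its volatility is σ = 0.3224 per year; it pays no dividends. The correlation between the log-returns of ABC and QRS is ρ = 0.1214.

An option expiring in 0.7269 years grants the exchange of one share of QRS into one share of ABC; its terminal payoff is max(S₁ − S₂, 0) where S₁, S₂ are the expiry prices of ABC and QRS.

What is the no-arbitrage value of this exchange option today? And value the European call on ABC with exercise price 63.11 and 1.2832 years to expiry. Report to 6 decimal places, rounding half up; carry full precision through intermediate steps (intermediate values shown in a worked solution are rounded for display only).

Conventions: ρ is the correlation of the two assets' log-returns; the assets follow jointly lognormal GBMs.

σ_eff = √(σ₁² + σ₂² − 2ρσ₁σ₂) = √(0.1644² + 0.3224² − 2·0.1214·0.1644·0.3224) = 0.343657
d₁ = (ln(S₁/S₂) + (q₂ − q₁ + σ_eff²/2)T) / (σ_eff√T) = (ln(82.27/68.81) + (0.0 − 0.0 + 0.059050)·0.7269) / 0.292997 = 0.756258
d₂ = d₁ − σ_eff√T = 0.756258 − 0.292997 = 0.463261
N(d₁) = 0.775253,  N(d₂) = 0.678411
V = S₁·e^{−q₁T}·N(d₁) − S₂·e^{−q₂T}·N(d₂) = 63.780039 − 46.681493 = 17.098546
[vanilla: ABC call K=63.11]
σ√T = 0.1644·√1.2832 = 0.186230
d₁ = (ln(S/K) + (r+σ²/2)T) / (σ√T) = (ln(82.27/63.11) + (0.017+0.1644²/2)·1.2832) / 0.186230 = (0.265127 + 0.039155) / 0.186230 = 1.633909
d₂ = d₁ − σ√T = 1.633909 − 0.186230 = 1.447679
e^{−rT} = 0.978422
N(d₁) = 0.948861,  N(d₂) = 0.926147
price = S·N(d₁) − K·e^{−rT}·N(d₂) = 78.062797 − 57.187888 = 20.874909

exchange price = 17.098546
price(ABC call K=63.11) = 20.874909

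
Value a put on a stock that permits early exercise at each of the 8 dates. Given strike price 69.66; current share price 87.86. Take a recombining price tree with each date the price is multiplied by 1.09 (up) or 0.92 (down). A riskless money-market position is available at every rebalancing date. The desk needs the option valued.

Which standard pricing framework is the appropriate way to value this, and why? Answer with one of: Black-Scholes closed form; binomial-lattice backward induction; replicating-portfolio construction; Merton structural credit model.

framework: binomial-lattice backward induction

Key observation: the put (strike 69.66 on spot 87.86) is American-style on a 8-step discrete price model, so the early-exercise decision at every node requires stepwise backward valuation — a closed form cannot price the exercise right.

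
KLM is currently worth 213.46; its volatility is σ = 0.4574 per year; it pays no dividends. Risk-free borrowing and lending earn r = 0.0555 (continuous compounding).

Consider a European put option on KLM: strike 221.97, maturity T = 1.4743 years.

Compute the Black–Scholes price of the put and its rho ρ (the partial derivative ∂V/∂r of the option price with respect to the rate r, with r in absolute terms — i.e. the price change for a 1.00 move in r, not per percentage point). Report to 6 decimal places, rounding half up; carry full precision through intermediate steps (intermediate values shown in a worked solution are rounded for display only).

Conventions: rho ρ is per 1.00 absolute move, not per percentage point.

σ√T = 0.4574·√1.4743 = 0.555379
d₁ = (ln(S/K) + (r+σ²/2)T) / (σ√T) = (ln(213.46/221.97) + (0.0555+0.4574²/2)·1.4743) / 0.555379 = (-0.039093 + 0.236046) / 0.555379 = 0.354629
d₂ = d₁ − σ√T = 0.354629 − 0.555379 = -0.200749
e^{−rT} = 0.921434
N(−d₁) = 0.361434,  N(−d₂) = 0.579553
Put price V = K·e^{−rT}·N(−d₂) − S·N(−d₁) = 118.536368 − 77.151625 = 41.384744
ρ = −K·T·e^{−rT}·N(−d₂) = -174.758168

price = 41.384744
ρ = -174.758168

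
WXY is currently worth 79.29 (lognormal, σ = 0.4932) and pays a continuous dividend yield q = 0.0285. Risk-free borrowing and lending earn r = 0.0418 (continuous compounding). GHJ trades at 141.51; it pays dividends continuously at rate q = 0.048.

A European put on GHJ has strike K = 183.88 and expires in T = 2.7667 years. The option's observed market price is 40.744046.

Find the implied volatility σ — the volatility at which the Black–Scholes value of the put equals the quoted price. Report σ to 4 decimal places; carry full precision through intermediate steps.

sigma = 0.1145

At σ = 0.1145 the Black–Scholes value reproduces the quote:
σ√T = 0.1145·√2.7667 = 0.190452
d₁ = (ln(S/K) + (r−q+σ²/2)T) / (σ√T) = (ln(141.51/183.88) + (0.0418−0.048+0.1145²/2)·2.7667) / 0.190452 = (-0.261913 + 0.000983) / 0.190452 = -1.370056
d₂ = d₁ − σ√T = -1.370056 − 0.190452 = -1.560508
e^{−rT} = 0.890789
e^{−qT} = 0.875639
N(−d₁) = 0.914665,  N(−d₂) = 0.940680
V = K·e^{−rT}·N(−d₂) − S·e^{−qT}·N(−d₁) = 154.081725 − 113.337679 = 40.744046 (equal to the quote); since ∂V/∂σ > 0 for all σ, the implied volatility is unique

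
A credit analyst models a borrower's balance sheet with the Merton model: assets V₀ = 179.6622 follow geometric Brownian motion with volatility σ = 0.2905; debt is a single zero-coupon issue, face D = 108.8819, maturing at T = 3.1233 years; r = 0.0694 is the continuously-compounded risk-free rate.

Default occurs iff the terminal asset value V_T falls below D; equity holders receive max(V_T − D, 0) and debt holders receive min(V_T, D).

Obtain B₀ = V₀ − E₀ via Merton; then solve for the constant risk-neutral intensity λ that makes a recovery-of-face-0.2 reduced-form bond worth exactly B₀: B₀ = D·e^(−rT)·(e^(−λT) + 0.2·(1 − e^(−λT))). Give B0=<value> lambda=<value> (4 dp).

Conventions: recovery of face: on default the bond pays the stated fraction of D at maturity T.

B0=85.3437 lambda=0.0108

Work the structural quantities from V₀ = 179.6622 against face 108.8819:
d₁ = [ln(V₀/D) + (r + σ²/2)T] / (σ√T)
   = [ln(179.6622/108.8819) + (0.0694 + 0.5·0.2905²)·3.1233] / (0.2905·√3.1233)
   = [0.500815 + 0.348545] / 0.513397 = 1.654393
d₂ = d₁ − σ√T = 1.654393 − 0.513397 = 1.140996
N(d₁) = 0.950976,  N(d₂) = 0.873064,  e^(−rT) = 0.805126
E₀ = V₀·N(d₁) − D·e^(−rT)·N(d₂)
   = 179.6622·0.950976 − 108.8819·0.805126·0.873064 = 94.318508
B₀ = V₀ − E₀ = 179.6622 − 94.318508 = 85.343692
e^(−λT) = (B₀·e^(rT)/D − 0.2)/(1 − 0.2) = (85.3437·1.242042/108.8819 − 0.2)/0.8 = 0.96692039
λ = −ln(0.96692039)/3.1233 = 0.010770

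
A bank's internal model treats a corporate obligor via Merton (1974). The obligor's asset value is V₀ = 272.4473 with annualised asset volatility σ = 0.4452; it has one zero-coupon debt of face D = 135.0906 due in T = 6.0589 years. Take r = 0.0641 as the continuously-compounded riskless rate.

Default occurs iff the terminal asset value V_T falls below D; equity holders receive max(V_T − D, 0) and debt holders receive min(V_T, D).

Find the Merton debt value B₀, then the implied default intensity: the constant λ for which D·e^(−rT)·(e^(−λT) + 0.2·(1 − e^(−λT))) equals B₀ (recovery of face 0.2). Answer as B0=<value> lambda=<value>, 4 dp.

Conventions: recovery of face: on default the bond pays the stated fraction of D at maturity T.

B0=78.3526 lambda=0.0329

Work the structural quantities from V₀ = 272.4473 against face 135.0906:
d₁ = [ln(V₀/D) + (r + σ²/2)T] / (σ√T)
   = [ln(272.4473/135.0906) + (0.0641 + 0.5·0.4452²)·6.0589] / (0.4452·√6.0589)
   = [0.701500 + 0.988822] / 1.095852 = 1.542472
d₂ = d₁ − σ√T = 1.542472 − 1.095852 = 0.446619
N(d₁) = 0.938520,  N(d₂) = 0.672425,  e^(−rT) = 0.678158
E₀ = V₀·N(d₁) − D·e^(−rT)·N(d₂)
   = 272.4473·0.938520 − 135.0906·0.678158·0.672425 = 194.094686
B₀ = V₀ − E₀ = 272.4473 − 194.094686 = 78.352614
e^(−λT) = (B₀·e^(rT)/D − 0.2)/(1 − 0.2) = (78.3526·1.474583/135.0906 − 0.2)/0.8 = 0.81907365
λ = −ln(0.81907365)/6.0589 = 0.032940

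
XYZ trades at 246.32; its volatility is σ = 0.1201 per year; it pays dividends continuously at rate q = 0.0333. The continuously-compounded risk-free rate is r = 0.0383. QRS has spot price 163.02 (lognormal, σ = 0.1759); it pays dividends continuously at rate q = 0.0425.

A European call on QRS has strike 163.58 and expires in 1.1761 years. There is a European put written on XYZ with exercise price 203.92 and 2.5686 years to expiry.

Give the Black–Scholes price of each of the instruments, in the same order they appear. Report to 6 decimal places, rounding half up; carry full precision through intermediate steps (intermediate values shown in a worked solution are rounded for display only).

price(QRS call K=163.58) = 11.192715
price(XYZ put K=203.92) = 2.979859

[QRS call K=163.58]
σ√T = 0.1759·√1.1761 = 0.190760
d₁ = (ln(S/K) + (r−q+σ²/2)T) / (σ√T) = (ln(163.02/163.58) + (0.0383−0.0425+0.1759²/2)·1.1761) / 0.190760 = (-0.003429 + 0.013255) / 0.190760 = 0.051509
d₂ = d₁ − σ√T = 0.051509 − 0.190760 = -0.139251
e^{−rT} = 0.955955
e^{−qT} = 0.951244
N(d₁) = 0.520540,  N(d₂) = 0.444626
price = S·e^{−qT}·N(d₁) − K·e^{−rT}·N(d₂) = 80.721106 − 69.528390 = 11.192715
[XYZ put K=203.92]
σ√T = 0.1201·√2.5686 = 0.192482
d₁ = (ln(S/K) + (r−q+σ²/2)T) / (σ√T) = (ln(246.32/203.92) + (0.0383−0.0333+0.1201²/2)·2.5686) / 0.192482 = (0.188904 + 0.031368) / 0.192482 = 1.144372
d₂ = d₁ − σ√T = 1.144372 − 0.192482 = 0.951889
e^{−rT} = 0.906307
e^{−qT} = 0.918022
N(−d₁) = 0.126235,  N(−d₂) = 0.170577
price = K·e^{−rT}·N(−d₂) − S·e^{−qT}·N(−d₁) = 31.524962 − 28.545103 = 2.979859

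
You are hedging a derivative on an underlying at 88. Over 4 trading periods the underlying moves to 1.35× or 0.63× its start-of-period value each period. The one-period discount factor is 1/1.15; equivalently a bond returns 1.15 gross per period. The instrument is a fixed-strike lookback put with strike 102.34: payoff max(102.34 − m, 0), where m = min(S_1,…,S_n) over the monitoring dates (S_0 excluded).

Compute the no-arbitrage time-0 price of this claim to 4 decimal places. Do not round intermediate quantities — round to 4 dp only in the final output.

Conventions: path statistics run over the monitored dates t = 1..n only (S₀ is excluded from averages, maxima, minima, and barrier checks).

price = 14.4206

With p* = (R−d)/(u−d) = 0.7222, sum probability × payoff across the paths and divide by R^4.
Enumerate all 2^4 = 16 price paths (U = up ×1.35, D = down ×0.63); each path with k up-moves has probability p*^k·(1−p*)^(4−k).
DDDD: m=13.8626, payoff=88.4774, prob=0.005954
UDDD: m=29.7056, payoff=72.6344, prob=0.015480
DUDD: m=29.7056, payoff=72.6344, prob=0.015480
UUDD: m=63.6548, payoff=38.6852, prob=0.040247
DDUD: m=29.7056, payoff=72.6344, prob=0.015480
UDUD: m=63.6548, payoff=38.6852, prob=0.040247
DUUD: m=55.4400, payoff=46.9000, prob=0.040247
UUUD: m=118.8000, payoff=0.0000, prob=0.104643
DDDU: m=22.0041, payoff=80.3359, prob=0.015480
UDDU: m=47.1517, payoff=55.1883, prob=0.040247
DUDU: m=47.1517, payoff=55.1883, prob=0.040247
UUDU: m=101.0394, payoff=1.3006, prob=0.104643
DDUU: m=34.9272, payoff=67.4128, prob=0.040247
UDUU: m=74.8440, payoff=27.4960, prob=0.104643
DUUU: m=55.4400, payoff=46.9000, prob=0.104643
UUUU: m=118.8000, payoff=0.0000, prob=0.272072
Price = Σ prob·payoff / R^4 = 25.221635 / 1.749006 = 14.4206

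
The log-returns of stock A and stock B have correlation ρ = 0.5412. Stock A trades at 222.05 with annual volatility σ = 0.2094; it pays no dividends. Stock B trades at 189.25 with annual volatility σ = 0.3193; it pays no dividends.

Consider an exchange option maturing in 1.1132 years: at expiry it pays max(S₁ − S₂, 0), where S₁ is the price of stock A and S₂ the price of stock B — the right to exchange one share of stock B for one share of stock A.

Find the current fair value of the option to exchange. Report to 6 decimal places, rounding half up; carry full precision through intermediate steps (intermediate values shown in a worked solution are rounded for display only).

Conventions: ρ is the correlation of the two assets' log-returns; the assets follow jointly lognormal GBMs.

σ_eff = √(σ₁² + σ₂² − 2ρσ₁σ₂) = √(0.2094² + 0.3193² − 2·0.5412·0.2094·0.3193) = 0.270980
d₁ = (ln(S₁/S₂) + (q₂ − q₁ + σ_eff²/2)T) / (σ_eff√T) = (ln(222.05/189.25) + (0.0 − 0.0 + 0.036715)·1.1132) / 0.285906 = 0.701996
d₂ = d₁ − σ_eff√T = 0.701996 − 0.285906 = 0.416089
N(d₁) = 0.758659,  N(d₂) = 0.661328
V = S₁·e^{−q₁T}·N(d₁) − S₂·e^{−q₂T}·N(d₂) = 168.460239 − 125.156269 = 43.303970
Key observation: r never enters — measured in units of stock B, the claim is a call on S₁/S₂ struck at 1, so only the dividend yields and σ_eff matter.

exchange price = 43.303970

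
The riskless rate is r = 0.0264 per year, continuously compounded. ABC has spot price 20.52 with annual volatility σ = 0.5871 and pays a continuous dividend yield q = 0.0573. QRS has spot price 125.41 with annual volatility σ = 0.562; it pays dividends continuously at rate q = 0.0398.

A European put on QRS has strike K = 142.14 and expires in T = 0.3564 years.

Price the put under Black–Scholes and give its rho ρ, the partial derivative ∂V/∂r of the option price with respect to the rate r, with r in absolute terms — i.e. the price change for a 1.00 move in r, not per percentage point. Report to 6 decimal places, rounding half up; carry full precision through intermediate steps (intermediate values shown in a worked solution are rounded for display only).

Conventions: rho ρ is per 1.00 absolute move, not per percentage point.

σ√T = 0.562·√0.3564 = 0.335510
d₁ = (ln(S/K) + (r−q+σ²/2)T) / (σ√T) = (ln(125.41/142.14) + (0.0264−0.0398+0.562²/2)·0.3564) / 0.335510 = (-0.125224 + 0.051508) / 0.335510 = -0.219715
d₂ = d₁ − σ√T = -0.219715 − 0.335510 = -0.555225
e^{−rT} = 0.990635
e^{−qT} = 0.985915
N(−d₁) = 0.586953,  N(−d₂) = 0.710629
Put price V = K·e^{−rT}·N(−d₂) − S·e^{−qT}·N(−d₁) = 100.062943 − 72.573059 = 27.489884
ρ = −K·T·e^{−rT}·N(−d₂) = -35.662433

price = 27.489884
ρ = -35.662433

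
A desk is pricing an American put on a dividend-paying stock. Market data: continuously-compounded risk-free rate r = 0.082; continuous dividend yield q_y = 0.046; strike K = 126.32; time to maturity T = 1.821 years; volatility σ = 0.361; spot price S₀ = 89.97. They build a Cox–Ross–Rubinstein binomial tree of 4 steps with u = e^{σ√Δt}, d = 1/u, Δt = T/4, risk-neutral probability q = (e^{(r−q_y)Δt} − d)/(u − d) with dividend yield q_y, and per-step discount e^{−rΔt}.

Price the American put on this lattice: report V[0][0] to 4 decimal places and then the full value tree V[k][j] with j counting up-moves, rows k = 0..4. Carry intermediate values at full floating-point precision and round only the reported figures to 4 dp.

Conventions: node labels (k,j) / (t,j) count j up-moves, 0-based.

price = 38.7736
tree:
38.7736
55.7996 22.9213
71.0447 36.7384 9.3694
82.9940 55.7996 18.4548 0.0000
92.3602 71.0447 36.3500 0.0000 0.0000

Δt=0.45525, u=1.27580, d=0.78382, q=0.47299, disc=e^(-rΔt)=0.96336
k=4 terminal: V=max(K-S,0) → 92.3602 71.0447 36.3500 0.0000 0.0000
k=3: j=0 S=43.3260 intr=82.9940 cont=79.2633 V=82.9940[EX]; j=1 S=70.5204 intr=55.7996 cont=52.6324 V=55.7996[EX]; j=2 S=114.7839 intr=11.5361 cont=18.4548 V=18.4548[hold]; j=3 S=186.8302 intr=0.0000 cont=0.0000 V=0.0000[hold]
k=2: j=0 S=55.2753 intr=71.0447 cont=67.5615 V=71.0447[EX]; j=1 S=89.9700 intr=36.3500 cont=36.7384 V=36.7384[hold]; j=2 S=146.4414 intr=0.0000 cont=9.3694 V=9.3694[hold]
k=1: j=0 S=70.5204 intr=55.7996 cont=52.8094 V=55.7996[EX]; j=1 S=114.7839 intr=11.5361 cont=22.9213 V=22.9213[hold]
k=0: j=0 S=89.9700 intr=36.3500 cont=38.7736 V=38.7736[hold]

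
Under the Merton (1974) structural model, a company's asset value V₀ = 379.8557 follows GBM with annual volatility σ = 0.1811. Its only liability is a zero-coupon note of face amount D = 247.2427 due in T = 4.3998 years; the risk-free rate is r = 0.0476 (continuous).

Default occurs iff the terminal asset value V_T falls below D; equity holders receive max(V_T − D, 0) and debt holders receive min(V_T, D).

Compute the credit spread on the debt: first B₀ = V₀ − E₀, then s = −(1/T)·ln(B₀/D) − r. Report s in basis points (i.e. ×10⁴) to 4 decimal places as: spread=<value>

spread=22.5226

Equity is a call on the firm's assets struck at D = 247.2427:
d₁ = [ln(V₀/D) + (r + σ²/2)T] / (σ√T)
   = [ln(379.8557/247.2427) + (0.0476 + 0.5·0.1811²)·4.3998] / (0.1811·√4.3998)
   = [0.429421 + 0.281581] / 0.379870 = 1.871699
d₂ = d₁ − σ√T = 1.871699 − 0.379870 = 1.491829
N(d₁) = 0.969376,  N(d₂) = 0.932128,  e^(−rT) = 0.811046
E₀ = V₀·N(d₁) − D·e^(−rT)·N(d₂)
   = 379.8557·0.969376 − 247.2427·0.811046·0.932128 = 181.307785
B₀ = V₀ − E₀ = 379.8557 − 181.307785 = 198.547915
spread = −(1/T)·ln(B₀/D) − r = −(1/4.3998)·ln(198.547915/247.2427) − 0.0476 = 0.00225226
in basis points: 0.00225226 × 10⁴ = 22.5226 bp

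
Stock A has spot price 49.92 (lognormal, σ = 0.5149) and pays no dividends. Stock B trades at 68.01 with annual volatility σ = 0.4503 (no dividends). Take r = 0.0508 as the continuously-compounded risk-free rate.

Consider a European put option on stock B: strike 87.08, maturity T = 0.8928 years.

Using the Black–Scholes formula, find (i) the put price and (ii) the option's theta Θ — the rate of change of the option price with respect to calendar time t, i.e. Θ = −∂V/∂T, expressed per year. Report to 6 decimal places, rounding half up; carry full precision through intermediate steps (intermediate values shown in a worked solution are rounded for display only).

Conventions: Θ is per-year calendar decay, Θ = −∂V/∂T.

σ√T = 0.4503·√0.8928 = 0.425480
d₁ = (ln(S/K) + (r+σ²/2)T) / (σ√T) = (ln(68.01/87.08) + (0.0508+0.4503²/2)·0.8928) / 0.425480 = (-0.247172 + 0.135871) / 0.425480 = -0.261591
d₂ = d₁ − σ√T = -0.261591 − 0.425480 = -0.687071
e^{−rT} = 0.955659
N(−d₁) = 0.603182,  N(−d₂) = 0.753981
Put price V = K·e^{−rT}·N(−d₂) − S·N(−d₁) = 62.745371 − 41.022379 = 21.722992
φ(d₁) = (1/√(2π))·e^{−d₁²/2} = 0.385523
Θ = −S·φ(d₁)·σ/(2√T) + r·K·e^{−rT}·N(−d₂) = −6.247674 + 3.187465 = -3.060209

price = 21.722992
Θ = -3.060209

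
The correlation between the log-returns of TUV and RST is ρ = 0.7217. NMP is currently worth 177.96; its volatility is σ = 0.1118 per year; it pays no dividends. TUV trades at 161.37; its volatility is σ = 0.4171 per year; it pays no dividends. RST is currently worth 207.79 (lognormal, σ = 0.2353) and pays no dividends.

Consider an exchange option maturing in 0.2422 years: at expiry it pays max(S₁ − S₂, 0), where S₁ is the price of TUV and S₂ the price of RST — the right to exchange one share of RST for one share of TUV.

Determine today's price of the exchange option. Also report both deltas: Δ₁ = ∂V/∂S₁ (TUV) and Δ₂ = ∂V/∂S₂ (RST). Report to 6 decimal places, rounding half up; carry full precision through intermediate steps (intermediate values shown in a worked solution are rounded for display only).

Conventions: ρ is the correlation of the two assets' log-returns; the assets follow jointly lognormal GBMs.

exchange price = 0.447014
Δ1 = 0.048245
Δ2 = -0.035316

σ_eff = √(σ₁² + σ₂² − 2ρσ₁σ₂) = √(0.4171² + 0.2353² − 2·0.7217·0.4171·0.2353) = 0.296105
d₁ = (ln(S₁/S₂) + (q₂ − q₁ + σ_eff²/2)T) / (σ_eff√T) = (ln(161.37/207.79) + (0.0 − 0.0 + 0.043839)·0.2422) / 0.145724 = -1.662112
d₂ = d₁ − σ_eff√T = -1.662112 − 0.145724 = -1.807836
N(d₁) = 0.048245,  N(d₂) = 0.035316
V = S₁·e^{−q₁T}·N(d₁) − S₂·e^{−q₂T}·N(d₂) = 7.785325 − 7.338311 = 0.447014
Key observation: pricing in RST-units makes this a unit-strike call on the ratio S₁/S₂ — the risk-free rate cancels and cannot affect the value.
Δ₁ = e^{−q₁T}·N(d₁) = 0.048245;  Δ₂ = −e^{−q₂T}·N(d₂) = -0.035316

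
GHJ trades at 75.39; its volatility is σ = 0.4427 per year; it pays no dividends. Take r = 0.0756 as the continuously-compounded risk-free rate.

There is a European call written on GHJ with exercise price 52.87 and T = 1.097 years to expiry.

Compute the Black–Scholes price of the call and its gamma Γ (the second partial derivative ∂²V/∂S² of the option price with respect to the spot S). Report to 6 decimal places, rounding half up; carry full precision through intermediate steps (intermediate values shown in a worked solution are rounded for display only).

σ√T = 0.4427·√1.097 = 0.463674
d₁ = (ln(S/K) + (r+σ²/2)T) / (σ√T) = (ln(75.39/52.87) + (0.0756+0.4427²/2)·1.097) / 0.463674 = (0.354839 + 0.190430) / 0.463674 = 1.175974
d₂ = d₁ − σ√T = 1.175974 − 0.463674 = 0.712300
e^{−rT} = 0.920413
N(d₁) = 0.880197,  N(d₂) = 0.761860
Call price V = S·N(d₁) − K·e^{−rT}·N(d₂) = 66.358077 − 37.073815 = 29.284262
φ(d₁) = (1/√(2π))·e^{−d₁²/2} = 0.199809
Γ = φ(d₁) / (S·σ·√T) = 0.005716

price = 29.284262
Γ = 0.005716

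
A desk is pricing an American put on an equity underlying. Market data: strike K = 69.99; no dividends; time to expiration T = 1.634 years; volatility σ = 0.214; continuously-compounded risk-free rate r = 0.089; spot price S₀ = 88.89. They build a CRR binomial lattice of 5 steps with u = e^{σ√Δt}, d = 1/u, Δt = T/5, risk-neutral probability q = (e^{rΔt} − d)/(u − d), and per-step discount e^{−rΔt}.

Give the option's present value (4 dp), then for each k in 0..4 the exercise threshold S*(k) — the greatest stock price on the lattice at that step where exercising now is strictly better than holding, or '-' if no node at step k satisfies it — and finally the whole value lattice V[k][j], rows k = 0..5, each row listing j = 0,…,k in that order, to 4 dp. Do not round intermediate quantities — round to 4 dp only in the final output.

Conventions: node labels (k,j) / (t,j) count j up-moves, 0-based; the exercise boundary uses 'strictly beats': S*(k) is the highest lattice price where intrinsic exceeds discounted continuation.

price = 0.8961
boundary = - - - 61.5833 54.4921
tree:
0.8961
1.9442 0.2119
4.1144 0.5319 0.0000
8.4067 1.3348 0.0000 0.0000
15.4979 3.3498 0.0000 0.0000 0.0000
21.7726 8.4067 0.0000 0.0000 0.0000 0.0000

params: Δt=0.32680 u=1.13013 d=0.88485 q=0.58977 e^(-rΔt)=0.97133
t_5 payoffs: 21.7726 8.4067 0.0000 0.0000 0.0000 0.0000
t_4: node(4,0) S=54.4921 payoff=15.4979 vs cont=13.4916 → 15.4979 [stop]  node(4,1) S=69.5974 payoff=0.3926 vs cont=3.3498 → 3.3498 [wait]  node(4,2) S=88.8900 payoff=0.0000 vs cont=0.0000 → 0.0000 [wait]  node(4,3) S=113.5305 payoff=0.0000 vs cont=0.0000 → 0.0000 [wait]  node(4,4) S=145.0015 payoff=0.0000 vs cont=0.0000 → 0.0000 [wait]  ⇒ S*(4)=54.4921
t_3: node(3,0) S=61.5833 payoff=8.4067 vs cont=8.0944 → 8.4067 [stop]  node(3,1) S=78.6544 payoff=0.0000 vs cont=1.3348 → 1.3348 [wait]  node(3,2) S=100.4576 payoff=0.0000 vs cont=0.0000 → 0.0000 [wait]  node(3,3) S=128.3047 payoff=0.0000 vs cont=0.0000 → 0.0000 [wait]  ⇒ S*(3)=61.5833
t_2: node(2,0) S=69.5974 payoff=0.3926 vs cont=4.1144 → 4.1144 [wait]  node(2,1) S=88.8900 payoff=0.0000 vs cont=0.5319 → 0.5319 [wait]  node(2,2) S=113.5305 payoff=0.0000 vs cont=0.0000 → 0.0000 [wait]  ⇒ S*(2)=-
t_1: node(1,0) S=78.6544 payoff=0.0000 vs cont=1.9442 → 1.9442 [wait]  node(1,1) S=100.4576 payoff=0.0000 vs cont=0.2119 → 0.2119 [wait]  ⇒ S*(1)=-
t_0: node(0,0) S=88.8900 payoff=0.0000 vs cont=0.8961 → 0.8961 [wait]  ⇒ S*(0)=-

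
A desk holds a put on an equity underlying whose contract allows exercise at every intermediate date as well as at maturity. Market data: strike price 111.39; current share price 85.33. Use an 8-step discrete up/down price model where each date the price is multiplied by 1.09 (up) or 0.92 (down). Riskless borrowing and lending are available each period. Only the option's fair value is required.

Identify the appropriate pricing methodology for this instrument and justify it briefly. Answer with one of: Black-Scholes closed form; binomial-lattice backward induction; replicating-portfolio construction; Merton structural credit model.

framework: binomial-lattice backward induction

Key observation: with exercise allowed before expiry on a discrete up/down model (8 steps from spot 85.33), the strike-111.39 put's value must be rolled back through the tree testing early exercise at each node.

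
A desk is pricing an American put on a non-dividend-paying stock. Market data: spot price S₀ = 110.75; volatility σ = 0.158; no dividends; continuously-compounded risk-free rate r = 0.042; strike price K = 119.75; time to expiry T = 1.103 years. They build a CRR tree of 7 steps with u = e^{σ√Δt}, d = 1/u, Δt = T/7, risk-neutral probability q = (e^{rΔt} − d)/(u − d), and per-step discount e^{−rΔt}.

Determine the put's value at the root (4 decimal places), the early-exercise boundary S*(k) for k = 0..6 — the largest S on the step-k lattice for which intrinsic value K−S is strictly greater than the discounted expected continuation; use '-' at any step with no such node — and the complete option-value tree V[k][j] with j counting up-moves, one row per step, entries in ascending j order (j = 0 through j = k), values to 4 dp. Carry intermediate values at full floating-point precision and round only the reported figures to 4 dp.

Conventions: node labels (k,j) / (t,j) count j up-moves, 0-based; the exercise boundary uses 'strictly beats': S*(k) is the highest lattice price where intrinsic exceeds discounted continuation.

price = 10.6724
boundary = - 104.0173 97.6938 104.0173 97.6938 104.0173 110.7500
tree:
10.6724
15.7327 6.4453
22.0562 10.2672 3.2327
27.9952 15.7327 5.6860 1.1593
33.5732 22.0562 9.6806 2.3152 0.1779
38.8121 27.9952 15.7327 4.5868 0.3871 0.0000
43.7324 33.5732 22.0562 9.0000 0.8420 0.0000 0.0000
48.3537 38.8121 27.9952 15.7327 1.8315 0.0000 0.0000 0.0000

Δt=0.15757, u=1.06473, d=0.93921, q=0.53723, disc=e^(-rΔt)=0.99340
k=7 terminal: V=max(K-S,0) → 48.3537 38.8121 27.9952 15.7327 1.8315 0.0000 0.0000 0.0000
k=6: j=0 S=76.0176 intr=43.7324 cont=42.9426 V=43.7324[EX]; j=1 S=86.1768 intr=33.5732 cont=32.7833 V=33.5732[EX]; j=2 S=97.6938 intr=22.0562 cont=21.2663 V=22.0562[EX]; j=3 S=110.7500 intr=9.0000 cont=8.2101 V=9.0000[EX]; j=4 S=125.5511 intr=0.0000 cont=0.8420 V=0.8420[hold]; j=5 S=142.3302 intr=0.0000 cont=0.0000 V=0.0000[hold]; j=6 S=161.3517 intr=0.0000 cont=0.0000 V=0.0000[hold]  S*(6)=110.7500
k=5: j=0 S=80.9379 intr=38.8121 cont=38.0222 V=38.8121[EX]; j=1 S=91.7548 intr=27.9952 cont=27.2053 V=27.9952[EX]; j=2 S=104.0173 intr=15.7327 cont=14.9428 V=15.7327[EX]; j=3 S=117.9185 intr=1.8315 cont=4.5868 V=4.5868[hold]; j=4 S=133.6776 intr=0.0000 cont=0.3871 V=0.3871[hold]; j=5 S=151.5428 intr=0.0000 cont=0.0000 V=0.0000[hold]  S*(5)=104.0173
k=4: j=0 S=86.1768 intr=33.5732 cont=32.7833 V=33.5732[EX]; j=1 S=97.6938 intr=22.0562 cont=21.2663 V=22.0562[EX]; j=2 S=110.7500 intr=9.0000 cont=9.6806 V=9.6806[hold]; j=3 S=125.5511 intr=0.0000 cont=2.3152 V=2.3152[hold]; j=4 S=142.3302 intr=0.0000 cont=0.1779 V=0.1779[hold]  S*(4)=97.6938
k=3: j=0 S=91.7548 intr=27.9952 cont=27.2053 V=27.9952[EX]; j=1 S=104.0173 intr=15.7327 cont=15.3061 V=15.7327[EX]; j=2 S=117.9185 intr=1.8315 cont=5.6860 V=5.6860[hold]; j=3 S=133.6776 intr=0.0000 cont=1.1593 V=1.1593[hold]  S*(3)=104.0173
k=2: j=0 S=97.6938 intr=22.0562 cont=21.2663 V=22.0562[EX]; j=1 S=110.7500 intr=9.0000 cont=10.2672 V=10.2672[hold]; j=2 S=125.5511 intr=0.0000 cont=3.2327 V=3.2327[hold]  S*(2)=97.6938
k=1: j=0 S=104.0173 intr=15.7327 cont=15.6191 V=15.7327[EX]; j=1 S=117.9185 intr=1.8315 cont=6.4453 V=6.4453[hold]  S*(1)=104.0173
k=0: j=0 S=110.7500 intr=9.0000 cont=10.6724 V=10.6724[hold]  S*(0)=-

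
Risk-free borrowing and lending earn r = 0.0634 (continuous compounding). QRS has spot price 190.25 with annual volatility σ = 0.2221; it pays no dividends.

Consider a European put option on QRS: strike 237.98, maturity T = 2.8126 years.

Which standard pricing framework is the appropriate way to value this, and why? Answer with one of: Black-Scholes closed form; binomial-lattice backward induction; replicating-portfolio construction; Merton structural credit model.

Key observation: a European-exercise option on QRS struck at 237.98 — a GBM underlying with constant parameters — admits an analytic price: the data contain no early exercise, no discrete tree, no debt structure.

framework: Black-Scholes closed form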